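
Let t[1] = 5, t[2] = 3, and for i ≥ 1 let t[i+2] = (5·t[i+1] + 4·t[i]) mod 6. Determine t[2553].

Listing terms: t[1] = 5; t[2] = 3; t[3] = 5; t[4] = 1; t[5] = 1; t[6] = 3; t[7] = 1; t[8] = 5; t[9] = 5; t[10] = 3.
The sequence repeats with period 8.
(2553 - 1) mod 8 = 0, so t[2553] = t[1] = 5.

5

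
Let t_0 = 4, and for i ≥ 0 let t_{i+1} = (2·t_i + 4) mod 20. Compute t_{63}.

Listing terms: t_0 = 4; t_1 = 12; t_2 = 8; t_3 = 0; t_4 = 4.
Since t_4 = t_0 = 4, the sequence is periodic with period 4.
So t_{63} = t_{0 + ((63-0) mod 4)} = t_3 = 0.

0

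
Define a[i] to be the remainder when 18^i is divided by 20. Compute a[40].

We have a[1] = 18, a[2] = 4, a[3] = 12, a[4] = 16, a[5] = 8, a[6] = 4.
Since a[6] = a[2] = 4, the sequence is eventually periodic: after a pre-period of length 1 it cycles with period 4.
For i ≥ 2, a[i] depends only on (i - 2) mod 4. (40 - 2) mod 4 = 2, so a[40] = a[4] = 16.

16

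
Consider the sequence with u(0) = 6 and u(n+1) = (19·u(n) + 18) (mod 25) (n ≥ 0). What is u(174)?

We have u(0) = 6, u(1) = 7, u(2) = 1, u(3) = 12, u(4) = 21, u(5) = 17, u(6) = 16, u(7) = 22, u(8) = 11, u(9) = 2, u(10) = 6.
Since u(10) = u(0) = 6, the sequence is periodic with period 10.
So u(174) = u(0 + ((174-0) mod 10)) = u(4) = 21.

21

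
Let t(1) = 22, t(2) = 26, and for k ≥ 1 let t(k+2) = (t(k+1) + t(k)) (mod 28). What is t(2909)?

18

Computing terms: t(1) = 22, t(2) = 26, t(3) = 20, t(4) = 18, t(5) = 10, t(6) = 0, t(7) = 10, t(8) = 10, t(9) = 20, t(10) = 2, t(11) = 22, t(12) = 24, t(13) = 18, t(14) = 14, t(15) = 4, t(16) = 18, t(17) = 22, t(18) = 12, t(19) = 6, t(20) = 18, t(21) = 24, t(22) = 14, t(23) = 10, t(24) = 24, t(25) = 6, t(26) = 2, t(27) = 8, t(28) = 10, t(29) = 18, t(30) = 0, t(31) = 18, t(32) = 18, t(33) = 8, t(34) = 26, t(35) = 6, t(36) = 4, t(37) = 10, t(38) = 14, t(39) = 24, t(40) = 10, t(41) = 6, t(42) = 16, t(43) = 22, t(44) = 10, t(45) = 4, t(46) = 14, t(47) = 18, t(48) = 4, t(49) = 22, t(50) = 26.
Since (t(49), t(50)) = (t(1), t(2)) = (22, 26) (two consecutive terms determine the rest), the sequence is periodic with period 48.
(2909 - 1) mod 48 = 28, so t(2909) = t(29) = 18.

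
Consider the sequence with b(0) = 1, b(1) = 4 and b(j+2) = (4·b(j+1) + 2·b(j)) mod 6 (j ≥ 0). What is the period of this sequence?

We have b(0) = 1; b(1) = 4; b(2) = 0; b(3) = 2; b(4) = 2; b(5) = 0; b(6) = 4; b(7) = 4; b(8) = 0.
Since (b(7), b(8)) = (b(1), b(2)) = (4, 0) (two consecutive terms determine the rest), the sequence is eventually periodic: after a pre-period of length 1 it cycles with period 6.

6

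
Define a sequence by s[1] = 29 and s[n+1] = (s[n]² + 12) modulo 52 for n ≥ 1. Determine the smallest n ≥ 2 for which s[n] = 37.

3

Listing terms: s[1] = 29; s[2] = 21; s[3] = 37; s[4] = 29.
Since s[4] = s[1] = 29, the sequence is periodic with period 3.
The value 37 first appears (with n ≥ 2) at s[3].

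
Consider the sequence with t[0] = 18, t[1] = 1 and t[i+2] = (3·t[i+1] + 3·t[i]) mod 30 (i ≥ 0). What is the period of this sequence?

12

t[0] = 18,  t[1] = 1,  t[2] = 27,  t[3] = 24,  t[4] = 3,  t[5] = 21,  t[6] = 12,  t[7] = 9,  t[8] = 3,  t[9] = 6,  t[10] = 27,  t[11] = 9,  t[12] = 18,  t[13] = 21,  t[14] = 27,  t[15] = 24.
Since (t[14], t[15]) = (t[2], t[3]) = (27, 24) (two consecutive terms determine the rest), the sequence is eventually periodic: after a pre-period of length 2 it cycles with period 12.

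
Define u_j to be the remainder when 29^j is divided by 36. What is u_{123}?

17

Computing terms: u_1 = 29, u_2 = 13, u_3 = 17, u_4 = 25, u_5 = 5, u_6 = 1, u_7 = 29.
The sequence repeats with period 6.
(123 - 1) mod 6 = 2, so u_{123} = u_3 = 17.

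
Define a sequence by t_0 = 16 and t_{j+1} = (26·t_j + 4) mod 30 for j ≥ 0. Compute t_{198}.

28

Listing terms: t_0 = 16,  t_1 = 0,  t_2 = 4,  t_3 = 18,  t_4 = 22,  t_5 = 6,  t_6 = 10,  t_7 = 24,  t_8 = 28,  t_9 = 12,  t_{10} = 16.
The sequence repeats with period 10.
So t_{198} = t_{0 + ((198-0) mod 10)} = t_8 = 28.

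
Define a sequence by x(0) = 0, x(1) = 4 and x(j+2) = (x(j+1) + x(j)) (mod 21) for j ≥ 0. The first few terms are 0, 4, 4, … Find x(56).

0

Listing terms: x(0) = 0,  x(1) = 4,  x(2) = 4,  x(3) = 8,  x(4) = 12,  x(5) = 20,  x(6) = 11,  x(7) = 10,  x(8) = 0,  x(9) = 10,  x(10) = 10,  x(11) = 20,  x(12) = 9,  x(13) = 8,  x(14) = 17,  x(15) = 4,  x(16) = 0,  x(17) = 4.
The sequence repeats with period 16.
So x(56) = x(0 + ((56-0) mod 16)) = x(8) = 0.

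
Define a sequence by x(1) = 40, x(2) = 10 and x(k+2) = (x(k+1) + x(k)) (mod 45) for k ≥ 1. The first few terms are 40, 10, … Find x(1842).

We have x(1) = 40; x(2) = 10; x(3) = 5; x(4) = 15; x(5) = 20; x(6) = 35; x(7) = 10; x(8) = 0; x(9) = 10; x(10) = 10; x(11) = 20; x(12) = 30; x(13) = 5; x(14) = 35; x(15) = 40; x(16) = 30; x(17) = 25; x(18) = 10; x(19) = 35; x(20) = 0; x(21) = 35; x(22) = 35; x(23) = 25; x(24) = 15; x(25) = 40; x(26) = 10.
The sequence repeats with period 24.
(1842 - 1) mod 24 = 17, so x(1842) = x(18) = 10.

10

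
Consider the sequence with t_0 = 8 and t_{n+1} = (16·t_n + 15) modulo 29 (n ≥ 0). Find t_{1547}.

Computing terms: t_0 = 8, t_1 = 27, t_2 = 12, t_3 = 4, t_4 = 21, t_5 = 3, t_6 = 5, t_7 = 8.
Since t_7 = t_0 = 8, the sequence is periodic with period 7.
(1547 - 0) mod 7 = 0, so t_{1547} = t_0 = 8.

8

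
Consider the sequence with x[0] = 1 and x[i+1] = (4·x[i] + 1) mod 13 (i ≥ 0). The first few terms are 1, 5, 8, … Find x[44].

8

x[0] = 1, x[1] = 5, x[2] = 8, x[3] = 7, x[4] = 3, x[5] = 0, x[6] = 1.
Since x[6] = x[0] = 1, the sequence is periodic with period 6.
(44 - 0) mod 6 = 2, so x[44] = x[2] = 8.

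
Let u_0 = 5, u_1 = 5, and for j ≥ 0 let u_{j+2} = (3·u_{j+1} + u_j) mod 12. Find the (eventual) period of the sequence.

6

Listing terms: u_0 = 5, u_1 = 5, u_2 = 8, u_3 = 5, u_4 = 11, u_5 = 2, u_6 = 5, u_7 = 5.
The sequence repeats with period 6.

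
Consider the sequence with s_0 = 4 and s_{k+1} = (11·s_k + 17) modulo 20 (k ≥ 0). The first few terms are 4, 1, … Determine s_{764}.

12

Listing terms: s_0 = 4; s_1 = 1; s_2 = 8; s_3 = 5; s_4 = 12; s_5 = 9; s_6 = 16; s_7 = 13; s_8 = 0; s_9 = 17; s_{10} = 4.
The sequence repeats with period 10.
So s_{764} = s_{0 + ((764-0) mod 10)} = s_4 = 12.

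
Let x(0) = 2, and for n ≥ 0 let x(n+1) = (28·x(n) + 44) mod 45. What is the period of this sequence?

36

x(0) = 2, x(1) = 10, x(2) = 9, x(3) = 26, x(4) = 7, x(5) = 15, x(6) = 14, x(7) = 31, x(8) = 12, x(9) = 20, x(10) = 19, x(11) = 36, x(12) = 17, x(13) = 25, x(14) = 24, x(15) = 41, x(16) = 22, x(17) = 30, x(18) = 29, x(19) = 1, x(20) = 27, x(21) = 35, x(22) = 34, x(23) = 6, x(24) = 32, x(25) = 40, x(26) = 39, x(27) = 11, x(28) = 37, x(29) = 0, x(30) = 44, x(31) = 16, x(32) = 42, x(33) = 5, x(34) = 4, x(35) = 21, x(36) = 2.
The sequence repeats with period 36.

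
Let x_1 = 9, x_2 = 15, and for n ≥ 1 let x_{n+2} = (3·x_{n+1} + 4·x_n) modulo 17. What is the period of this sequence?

4

x_1 = 9; x_2 = 15; x_3 = 13; x_4 = 14; x_5 = 9; x_6 = 15.
Since (x_5, x_6) = (x_1, x_2) = (9, 15) (two consecutive terms determine the rest), the sequence is periodic with period 4.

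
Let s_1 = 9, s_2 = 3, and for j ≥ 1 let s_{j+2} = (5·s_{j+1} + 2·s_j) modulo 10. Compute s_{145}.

9

Listing terms: s_1 = 9; s_2 = 3; s_3 = 3; s_4 = 1; s_5 = 1; s_6 = 7; s_7 = 7; s_8 = 9; s_9 = 9; s_{10} = 3.
The sequence repeats with period 8.
(145 - 1) mod 8 = 0, so s_{145} = s_1 = 9.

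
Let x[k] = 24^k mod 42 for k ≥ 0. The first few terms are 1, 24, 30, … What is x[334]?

18

Listing terms: x[0] = 1,  x[1] = 24,  x[2] = 30,  x[3] = 6,  x[4] = 18,  x[5] = 12,  x[6] = 36,  x[7] = 24.
Since x[7] = x[1] = 24, the sequence is eventually periodic: after a pre-period of length 1 it cycles with period 6.
For k ≥ 1, x[k] depends only on (k - 1) mod 6. (334 - 1) mod 6 = 3, so x[334] = x[4] = 18.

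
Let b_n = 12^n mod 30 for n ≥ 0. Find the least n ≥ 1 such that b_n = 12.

We have b_0 = 1; b_1 = 12; b_2 = 24; b_3 = 18; b_4 = 6; b_5 = 12.
Since b_5 = b_1 = 12, the sequence is eventually periodic: after a pre-period of length 1 it cycles with period 4.
The value 12 first appears (with n ≥ 1) at b_1.

1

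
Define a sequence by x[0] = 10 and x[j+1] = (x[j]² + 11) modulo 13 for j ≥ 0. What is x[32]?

We have x[0] = 10, x[1] = 7, x[2] = 8, x[3] = 10.
The sequence repeats with period 3.
(32 - 0) mod 3 = 2, so x[32] = x[2] = 8.

8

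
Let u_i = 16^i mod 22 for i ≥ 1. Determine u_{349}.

20

We have u_1 = 16; u_2 = 14; u_3 = 4; u_4 = 20; u_5 = 12; u_6 = 16.
Since u_6 = u_1 = 16, the sequence is periodic with period 5.
(349 - 1) mod 5 = 3, so u_{349} = u_4 = 20.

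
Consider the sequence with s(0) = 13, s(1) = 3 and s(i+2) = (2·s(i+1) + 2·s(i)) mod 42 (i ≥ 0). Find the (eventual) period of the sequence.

48

s(0) = 13; s(1) = 3; s(2) = 32; s(3) = 28; s(4) = 36; s(5) = 2; s(6) = 34; s(7) = 30; s(8) = 2; s(9) = 22; s(10) = 6; s(11) = 14; s(12) = 40; s(13) = 24; s(14) = 2; s(15) = 10; s(16) = 24; s(17) = 26; s(18) = 16; s(19) = 0; s(20) = 32; s(21) = 22; s(22) = 24; s(23) = 8; s(24) = 22; s(25) = 18; s(26) = 38; s(27) = 28; s(28) = 6; s(29) = 26; s(30) = 22; s(31) = 12; s(32) = 26; s(33) = 34; s(34) = 36; s(35) = 14; s(36) = 16; s(37) = 18; s(38) = 26; s(39) = 4; s(40) = 18; s(41) = 2; s(42) = 40; s(43) = 0; s(44) = 38; s(45) = 34; s(46) = 18; s(47) = 20; s(48) = 34; s(49) = 24; s(50) = 32; s(51) = 28.
Since (s(50), s(51)) = (s(2), s(3)) = (32, 28) (two consecutive terms determine the rest), the sequence is eventually periodic: after a pre-period of length 2 it cycles with period 48.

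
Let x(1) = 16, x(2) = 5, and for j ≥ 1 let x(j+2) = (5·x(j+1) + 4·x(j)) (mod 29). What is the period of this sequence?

Computing terms: x(1) = 16, x(2) = 5, x(3) = 2, x(4) = 1, x(5) = 13, x(6) = 11, x(7) = 20, x(8) = 28, x(9) = 17, x(10) = 23, x(11) = 9, x(12) = 21, x(13) = 25, x(14) = 6, x(15) = 14, x(16) = 7, x(17) = 4, x(18) = 19, x(19) = 24, x(20) = 22, x(21) = 3, x(22) = 16, x(23) = 5.
The sequence repeats with period 21.

21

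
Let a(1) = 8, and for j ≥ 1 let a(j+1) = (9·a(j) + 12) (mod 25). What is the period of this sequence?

10

Listing terms: a(1) = 8, a(2) = 9, a(3) = 18, a(4) = 24, a(5) = 3, a(6) = 14, a(7) = 13, a(8) = 4, a(9) = 23, a(10) = 19, a(11) = 8.
Since a(11) = a(1) = 8, the sequence is periodic with period 10.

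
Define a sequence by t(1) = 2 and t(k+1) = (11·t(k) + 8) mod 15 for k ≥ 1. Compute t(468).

3

We have t(1) = 2,  t(2) = 0,  t(3) = 8,  t(4) = 6,  t(5) = 14,  t(6) = 12,  t(7) = 5,  t(8) = 3,  t(9) = 11,  t(10) = 9,  t(11) = 2.
Since t(11) = t(1) = 2, the sequence is periodic with period 10.
(468 - 1) mod 10 = 7, so t(468) = t(8) = 3.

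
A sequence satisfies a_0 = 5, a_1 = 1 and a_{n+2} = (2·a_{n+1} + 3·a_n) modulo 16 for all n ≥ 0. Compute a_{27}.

5

We have a_0 = 5,  a_1 = 1,  a_2 = 1,  a_3 = 5,  a_4 = 13,  a_5 = 9,  a_6 = 9,  a_7 = 13,  a_8 = 5,  a_9 = 1.
The sequence repeats with period 8.
(27 - 0) mod 8 = 3, so a_{27} = a_3 = 5.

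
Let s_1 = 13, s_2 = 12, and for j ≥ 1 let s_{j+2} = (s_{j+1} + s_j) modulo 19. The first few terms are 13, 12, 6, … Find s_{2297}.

0

Computing terms: s_1 = 13,  s_2 = 12,  s_3 = 6,  s_4 = 18,  s_5 = 5,  s_6 = 4,  s_7 = 9,  s_8 = 13,  s_9 = 3,  s_{10} = 16,  s_{11} = 0,  s_{12} = 16,  s_{13} = 16,  s_{14} = 13,  s_{15} = 10,  s_{16} = 4,  s_{17} = 14,  s_{18} = 18,  s_{19} = 13,  s_{20} = 12.
Since (s_{19}, s_{20}) = (s_1, s_2) = (13, 12) (two consecutive terms determine the rest), the sequence is periodic with period 18.
(2297 - 1) mod 18 = 10, so s_{2297} = s_{11} = 0.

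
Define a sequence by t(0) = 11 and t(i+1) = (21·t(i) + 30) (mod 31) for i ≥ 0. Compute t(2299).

Listing terms: t(0) = 11; t(1) = 13; t(2) = 24; t(3) = 7; t(4) = 22; t(5) = 27; t(6) = 8; t(7) = 12; t(8) = 3; t(9) = 0; t(10) = 30; t(11) = 9; t(12) = 2; t(13) = 10; t(14) = 23; t(15) = 17; t(16) = 15; t(17) = 4; t(18) = 21; t(19) = 6; t(20) = 1; t(21) = 20; t(22) = 16; t(23) = 25; t(24) = 28; t(25) = 29; t(26) = 19; t(27) = 26; t(28) = 18; t(29) = 5; t(30) = 11.
Since t(30) = t(0) = 11, the sequence is periodic with period 30.
So t(2299) = t(0 + ((2299-0) mod 30)) = t(19) = 6.

6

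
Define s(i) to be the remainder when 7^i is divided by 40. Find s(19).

23

Computing terms: s(1) = 7, s(2) = 9, s(3) = 23, s(4) = 1, s(5) = 7.
Since s(5) = s(1) = 7, the sequence is periodic with period 4.
So s(19) = s(1 + ((19-1) mod 4)) = s(3) = 23.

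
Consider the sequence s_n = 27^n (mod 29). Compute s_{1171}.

19

Listing terms: s_0 = 1, s_1 = 27, s_2 = 4, s_3 = 21, s_4 = 16, s_5 = 26, s_6 = 6, s_7 = 17, s_8 = 24, s_9 = 10, s_{10} = 9, s_{11} = 11, s_{12} = 7, s_{13} = 15, s_{14} = 28, s_{15} = 2, s_{16} = 25, s_{17} = 8, s_{18} = 13, s_{19} = 3, s_{20} = 23, s_{21} = 12, s_{22} = 5, s_{23} = 19, s_{24} = 20, s_{25} = 18, s_{26} = 22, s_{27} = 14, s_{28} = 1.
The sequence repeats with period 28.
(1171 - 0) mod 28 = 23, so s_{1171} = s_{23} = 19.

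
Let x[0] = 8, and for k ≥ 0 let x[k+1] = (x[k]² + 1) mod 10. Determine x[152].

Listing terms: x[0] = 8; x[1] = 5; x[2] = 6; x[3] = 7; x[4] = 0; x[5] = 1; x[6] = 2; x[7] = 5.
Since x[7] = x[1] = 5, the sequence is eventually periodic: after a pre-period of length 1 it cycles with period 6.
For k ≥ 1, x[k] depends only on (k - 1) mod 6. (152 - 1) mod 6 = 1, so x[152] = x[2] = 6.

6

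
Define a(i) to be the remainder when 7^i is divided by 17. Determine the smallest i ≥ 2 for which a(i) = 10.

9

a(1) = 7, a(2) = 15, a(3) = 3, a(4) = 4, a(5) = 11, a(6) = 9, a(7) = 12, a(8) = 16, a(9) = 10, a(10) = 2, a(11) = 14, a(12) = 13, a(13) = 6, a(14) = 8, a(15) = 5, a(16) = 1, a(17) = 7.
The sequence repeats with period 16.
The value 10 first appears (with i ≥ 2) at a(9).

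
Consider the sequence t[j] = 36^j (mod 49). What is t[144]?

Listing terms: t[1] = 36; t[2] = 22; t[3] = 8; t[4] = 43; t[5] = 29; t[6] = 15; t[7] = 1; t[8] = 36.
The sequence repeats with period 7.
So t[144] = t[1 + ((144-1) mod 7)] = t[4] = 43.

43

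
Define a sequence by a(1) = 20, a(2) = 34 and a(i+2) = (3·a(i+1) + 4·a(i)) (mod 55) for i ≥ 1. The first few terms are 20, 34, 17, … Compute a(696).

Listing terms: a(1) = 20,  a(2) = 34,  a(3) = 17,  a(4) = 22,  a(5) = 24,  a(6) = 50,  a(7) = 26,  a(8) = 3,  a(9) = 3,  a(10) = 21,  a(11) = 20,  a(12) = 34.
The sequence repeats with period 10.
So a(696) = a(1 + ((696-1) mod 10)) = a(6) = 50.

50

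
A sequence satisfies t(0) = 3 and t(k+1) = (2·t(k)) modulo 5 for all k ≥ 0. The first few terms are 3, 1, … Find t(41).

Listing terms: t(0) = 3; t(1) = 1; t(2) = 2; t(3) = 4; t(4) = 3.
Since t(4) = t(0) = 3, the sequence is periodic with period 4.
(41 - 0) mod 4 = 1, so t(41) = t(1) = 1.

1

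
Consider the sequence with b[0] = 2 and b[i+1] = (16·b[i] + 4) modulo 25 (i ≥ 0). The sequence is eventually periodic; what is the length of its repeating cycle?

b[0] = 2, b[1] = 11, b[2] = 5, b[3] = 9, b[4] = 23, b[5] = 22, b[6] = 6, b[7] = 0, b[8] = 4, b[9] = 18, b[10] = 17, b[11] = 1, b[12] = 20, b[13] = 24, b[14] = 13, b[15] = 12, b[16] = 21, b[17] = 15, b[18] = 19, b[19] = 8, b[20] = 7, b[21] = 16, b[22] = 10, b[23] = 14, b[24] = 3, b[25] = 2.
Since b[25] = b[0] = 2, the sequence is periodic with period 25.

25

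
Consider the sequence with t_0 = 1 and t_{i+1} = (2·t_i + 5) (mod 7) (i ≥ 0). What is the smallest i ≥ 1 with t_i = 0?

Listing terms: t_0 = 1,  t_1 = 0,  t_2 = 5,  t_3 = 1.
Since t_3 = t_0 = 1, the sequence is periodic with period 3.
The value 0 first appears (with i ≥ 1) at t_1.

1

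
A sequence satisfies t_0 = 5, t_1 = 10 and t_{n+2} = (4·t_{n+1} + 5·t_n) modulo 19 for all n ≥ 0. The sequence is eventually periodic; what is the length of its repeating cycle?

18

Listing terms: t_0 = 5, t_1 = 10, t_2 = 8, t_3 = 6, t_4 = 7, t_5 = 1, t_6 = 1, t_7 = 9, t_8 = 3, t_9 = 0, t_{10} = 15, t_{11} = 3, t_{12} = 11, t_{13} = 2, t_{14} = 6, t_{15} = 15, t_{16} = 14, t_{17} = 17, t_{18} = 5, t_{19} = 10.
Since (t_{18}, t_{19}) = (t_0, t_1) = (5, 10) (two consecutive terms determine the rest), the sequence is periodic with period 18.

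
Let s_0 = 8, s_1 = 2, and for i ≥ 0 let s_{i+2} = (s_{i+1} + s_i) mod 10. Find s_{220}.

s_0 = 8, s_1 = 2, s_2 = 0, s_3 = 2, s_4 = 2, s_5 = 4, s_6 = 6, s_7 = 0, s_8 = 6, s_9 = 6, s_{10} = 2, s_{11} = 8, s_{12} = 0, s_{13} = 8, s_{14} = 8, s_{15} = 6, s_{16} = 4, s_{17} = 0, s_{18} = 4, s_{19} = 4, s_{20} = 8, s_{21} = 2.
The sequence repeats with period 20.
(220 - 0) mod 20 = 0, so s_{220} = s_0 = 8.

8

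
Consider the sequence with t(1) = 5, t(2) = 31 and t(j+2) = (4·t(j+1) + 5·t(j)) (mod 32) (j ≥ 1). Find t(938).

31

We have t(1) = 5; t(2) = 31; t(3) = 21; t(4) = 15; t(5) = 5; t(6) = 31.
The sequence repeats with period 4.
So t(938) = t(1 + ((938-1) mod 4)) = t(2) = 31.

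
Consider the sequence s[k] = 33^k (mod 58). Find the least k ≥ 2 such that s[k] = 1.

14

We have s[1] = 33,  s[2] = 45,  s[3] = 35,  s[4] = 53,  s[5] = 9,  s[6] = 7,  s[7] = 57,  s[8] = 25,  s[9] = 13,  s[10] = 23,  s[11] = 5,  s[12] = 49,  s[13] = 51,  s[14] = 1,  s[15] = 33.
The sequence repeats with period 14.
The value 1 first appears (with k ≥ 2) at s[14].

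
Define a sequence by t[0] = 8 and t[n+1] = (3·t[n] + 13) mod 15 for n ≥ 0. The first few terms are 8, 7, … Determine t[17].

Computing terms: t[0] = 8, t[1] = 7, t[2] = 4, t[3] = 10, t[4] = 13, t[5] = 7.
Since t[5] = t[1] = 7, the sequence is eventually periodic: after a pre-period of length 1 it cycles with period 4.
For n ≥ 1, t[n] depends only on (n - 1) mod 4. (17 - 1) mod 4 = 0, so t[17] = t[1] = 7.

7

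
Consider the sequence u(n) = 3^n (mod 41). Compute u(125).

u(0) = 1, u(1) = 3, u(2) = 9, u(3) = 27, u(4) = 40, u(5) = 38, u(6) = 32, u(7) = 14, u(8) = 1.
Since u(8) = u(0) = 1, the sequence is periodic with period 8.
(125 - 0) mod 8 = 5, so u(125) = u(5) = 38.

38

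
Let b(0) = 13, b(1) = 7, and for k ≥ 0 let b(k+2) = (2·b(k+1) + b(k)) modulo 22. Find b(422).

17

b(0) = 13,  b(1) = 7,  b(2) = 5,  b(3) = 17,  b(4) = 17,  b(5) = 7,  b(6) = 9,  b(7) = 3,  b(8) = 15,  b(9) = 11,  b(10) = 15,  b(11) = 19,  b(12) = 9,  b(13) = 15,  b(14) = 17,  b(15) = 5,  b(16) = 5,  b(17) = 15,  b(18) = 13,  b(19) = 19,  b(20) = 7,  b(21) = 11,  b(22) = 7,  b(23) = 3,  b(24) = 13,  b(25) = 7.
Since (b(24), b(25)) = (b(0), b(1)) = (13, 7) (two consecutive terms determine the rest), the sequence is periodic with period 24.
So b(422) = b(0 + ((422-0) mod 24)) = b(14) = 17.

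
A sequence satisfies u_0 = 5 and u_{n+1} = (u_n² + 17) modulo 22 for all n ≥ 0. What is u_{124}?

u_0 = 5,  u_1 = 20,  u_2 = 21,  u_3 = 18,  u_4 = 11,  u_5 = 6,  u_6 = 9,  u_7 = 10,  u_8 = 7,  u_9 = 0,  u_{10} = 17,  u_{11} = 20.
Since u_{11} = u_1 = 20, the sequence is eventually periodic: after a pre-period of length 1 it cycles with period 10.
For n ≥ 1, u_n depends only on (n - 1) mod 10. (124 - 1) mod 10 = 3, so u_{124} = u_4 = 11.

11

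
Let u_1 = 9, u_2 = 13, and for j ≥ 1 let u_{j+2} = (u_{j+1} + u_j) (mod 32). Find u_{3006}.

28

u_1 = 9; u_2 = 13; u_3 = 22; u_4 = 3; u_5 = 25; u_6 = 28; u_7 = 21; u_8 = 17; u_9 = 6; u_{10} = 23; u_{11} = 29; u_{12} = 20; u_{13} = 17; u_{14} = 5; u_{15} = 22; u_{16} = 27; u_{17} = 17; u_{18} = 12; u_{19} = 29; u_{20} = 9; u_{21} = 6; u_{22} = 15; u_{23} = 21; u_{24} = 4; u_{25} = 25; u_{26} = 29; u_{27} = 22; u_{28} = 19; u_{29} = 9; u_{30} = 28; u_{31} = 5; u_{32} = 1; u_{33} = 6; u_{34} = 7; u_{35} = 13; u_{36} = 20; u_{37} = 1; u_{38} = 21; u_{39} = 22; u_{40} = 11; u_{41} = 1; u_{42} = 12; u_{43} = 13; u_{44} = 25; u_{45} = 6; u_{46} = 31; u_{47} = 5; u_{48} = 4; u_{49} = 9; u_{50} = 13.
The sequence repeats with period 48.
So u_{3006} = u_{1 + ((3006-1) mod 48)} = u_{30} = 28.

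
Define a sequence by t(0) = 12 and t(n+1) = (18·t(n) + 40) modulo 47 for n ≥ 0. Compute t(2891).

Computing terms: t(0) = 12; t(1) = 21; t(2) = 42; t(3) = 44; t(4) = 33; t(5) = 23; t(6) = 31; t(7) = 34; t(8) = 41; t(9) = 26; t(10) = 38; t(11) = 19; t(12) = 6; t(13) = 7; t(14) = 25; t(15) = 20; t(16) = 24; t(17) = 2; t(18) = 29; t(19) = 45; t(20) = 4; t(21) = 18; t(22) = 35; t(23) = 12.
The sequence repeats with period 23.
(2891 - 0) mod 23 = 16, so t(2891) = t(16) = 24.

24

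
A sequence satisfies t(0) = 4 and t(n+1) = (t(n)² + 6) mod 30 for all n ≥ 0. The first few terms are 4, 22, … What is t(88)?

t(0) = 4,  t(1) = 22,  t(2) = 10,  t(3) = 16,  t(4) = 22.
Since t(4) = t(1) = 22, the sequence is eventually periodic: after a pre-period of length 1 it cycles with period 3.
For n ≥ 1, t(n) depends only on (n - 1) mod 3. (88 - 1) mod 3 = 0, so t(88) = t(1) = 22.

22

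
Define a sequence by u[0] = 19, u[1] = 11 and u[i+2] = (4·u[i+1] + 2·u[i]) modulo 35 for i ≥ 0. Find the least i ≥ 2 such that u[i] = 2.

26

Listing terms: u[0] = 19, u[1] = 11, u[2] = 12, u[3] = 0, u[4] = 24, u[5] = 26, u[6] = 12, u[7] = 30, u[8] = 4, u[9] = 6, u[10] = 32, u[11] = 0, u[12] = 29, u[13] = 11, u[14] = 32, u[15] = 10, u[16] = 34, u[17] = 16, u[18] = 27, u[19] = 0, u[20] = 19, u[21] = 6, u[22] = 27, u[23] = 15, u[24] = 9, u[25] = 31, u[26] = 2, u[27] = 0, u[28] = 4, u[29] = 16, u[30] = 2, u[31] = 5, u[32] = 24, u[33] = 1, u[34] = 17, u[35] = 0, u[36] = 34, u[37] = 31, u[38] = 17, u[39] = 25, u[40] = 29, u[41] = 26, u[42] = 22, u[43] = 0, u[44] = 9, u[45] = 1, u[46] = 22, u[47] = 20, u[48] = 19, u[49] = 11.
The sequence repeats with period 48.
The value 2 first appears (with i ≥ 2) at u[26].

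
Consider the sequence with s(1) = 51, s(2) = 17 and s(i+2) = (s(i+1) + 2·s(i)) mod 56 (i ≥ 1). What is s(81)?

7

Listing terms: s(1) = 51, s(2) = 17, s(3) = 7, s(4) = 41, s(5) = 55, s(6) = 25, s(7) = 23, s(8) = 17, s(9) = 7.
Since (s(8), s(9)) = (s(2), s(3)) = (17, 7) (two consecutive terms determine the rest), the sequence is eventually periodic: after a pre-period of length 1 it cycles with period 6.
For i ≥ 2, s(i) depends only on (i - 2) mod 6. (81 - 2) mod 6 = 1, so s(81) = s(3) = 7.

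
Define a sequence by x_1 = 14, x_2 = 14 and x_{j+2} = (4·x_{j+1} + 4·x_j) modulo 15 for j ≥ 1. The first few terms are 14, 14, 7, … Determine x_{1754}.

x_1 = 14, x_2 = 14, x_3 = 7, x_4 = 9, x_5 = 4, x_6 = 7, x_7 = 14, x_8 = 9, x_9 = 2, x_{10} = 14, x_{11} = 4, x_{12} = 12, x_{13} = 4, x_{14} = 4, x_{15} = 2, x_{16} = 9, x_{17} = 14, x_{18} = 2, x_{19} = 4, x_{20} = 9, x_{21} = 7, x_{22} = 4, x_{23} = 14, x_{24} = 12, x_{25} = 14, x_{26} = 14.
The sequence repeats with period 24.
(1754 - 1) mod 24 = 1, so x_{1754} = x_2 = 14.

14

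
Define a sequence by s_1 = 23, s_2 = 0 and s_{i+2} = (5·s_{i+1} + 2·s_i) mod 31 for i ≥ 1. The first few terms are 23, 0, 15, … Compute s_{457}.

29

Listing terms: s_1 = 23,  s_2 = 0,  s_3 = 15,  s_4 = 13,  s_5 = 2,  s_6 = 5,  s_7 = 29,  s_8 = 0,  s_9 = 27,  s_{10} = 11,  s_{11} = 16,  s_{12} = 9,  s_{13} = 15,  s_{14} = 0,  s_{15} = 30,  s_{16} = 26,  s_{17} = 4,  s_{18} = 10,  s_{19} = 27,  s_{20} = 0,  s_{21} = 23,  s_{22} = 22,  s_{23} = 1,  s_{24} = 18,  s_{25} = 30,  s_{26} = 0,  s_{27} = 29,  s_{28} = 21,  s_{29} = 8,  s_{30} = 20,  s_{31} = 23,  s_{32} = 0.
The sequence repeats with period 30.
(457 - 1) mod 30 = 6, so s_{457} = s_7 = 29.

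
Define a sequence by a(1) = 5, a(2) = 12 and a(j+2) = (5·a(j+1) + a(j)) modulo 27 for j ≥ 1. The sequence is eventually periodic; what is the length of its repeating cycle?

8

We have a(1) = 5; a(2) = 12; a(3) = 11; a(4) = 13; a(5) = 22; a(6) = 15; a(7) = 16; a(8) = 14; a(9) = 5; a(10) = 12.
The sequence repeats with period 8.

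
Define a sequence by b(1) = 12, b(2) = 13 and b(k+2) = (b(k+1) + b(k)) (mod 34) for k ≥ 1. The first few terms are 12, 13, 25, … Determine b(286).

Computing terms: b(1) = 12, b(2) = 13, b(3) = 25, b(4) = 4, b(5) = 29, b(6) = 33, b(7) = 28, b(8) = 27, b(9) = 21, b(10) = 14, b(11) = 1, b(12) = 15, b(13) = 16, b(14) = 31, b(15) = 13, b(16) = 10, b(17) = 23, b(18) = 33, b(19) = 22, b(20) = 21, b(21) = 9, b(22) = 30, b(23) = 5, b(24) = 1, b(25) = 6, b(26) = 7, b(27) = 13, b(28) = 20, b(29) = 33, b(30) = 19, b(31) = 18, b(32) = 3, b(33) = 21, b(34) = 24, b(35) = 11, b(36) = 1, b(37) = 12, b(38) = 13.
The sequence repeats with period 36.
So b(286) = b(1 + ((286-1) mod 36)) = b(34) = 24.

24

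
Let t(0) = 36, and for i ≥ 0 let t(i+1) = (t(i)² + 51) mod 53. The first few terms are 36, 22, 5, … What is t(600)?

47

t(0) = 36, t(1) = 22, t(2) = 5, t(3) = 23, t(4) = 50, t(5) = 7, t(6) = 47, t(7) = 34, t(8) = 41, t(9) = 36.
The sequence repeats with period 9.
So t(600) = t(0 + ((600-0) mod 9)) = t(6) = 47.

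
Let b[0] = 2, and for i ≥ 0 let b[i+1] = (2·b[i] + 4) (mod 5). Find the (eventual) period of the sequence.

We have b[0] = 2, b[1] = 3, b[2] = 0, b[3] = 4, b[4] = 2.
The sequence repeats with period 4.

4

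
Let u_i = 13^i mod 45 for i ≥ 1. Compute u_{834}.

u_1 = 13,  u_2 = 34,  u_3 = 37,  u_4 = 31,  u_5 = 43,  u_6 = 19,  u_7 = 22,  u_8 = 16,  u_9 = 28,  u_{10} = 4,  u_{11} = 7,  u_{12} = 1,  u_{13} = 13.
Since u_{13} = u_1 = 13, the sequence is periodic with period 12.
(834 - 1) mod 12 = 5, so u_{834} = u_6 = 19.

19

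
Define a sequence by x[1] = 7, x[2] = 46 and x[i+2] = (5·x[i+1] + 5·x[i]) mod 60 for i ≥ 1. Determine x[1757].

Listing terms: x[1] = 7; x[2] = 46; x[3] = 25; x[4] = 55; x[5] = 40; x[6] = 55; x[7] = 55; x[8] = 10; x[9] = 25; x[10] = 55.
Since (x[9], x[10]) = (x[3], x[4]) = (25, 55) (two consecutive terms determine the rest), the sequence is eventually periodic: after a pre-period of length 2 it cycles with period 6.
For i ≥ 3, x[i] depends only on (i - 3) mod 6. (1757 - 3) mod 6 = 2, so x[1757] = x[5] = 40.

40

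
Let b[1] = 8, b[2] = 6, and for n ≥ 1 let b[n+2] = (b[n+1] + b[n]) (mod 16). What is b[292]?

4

Computing terms: b[1] = 8,  b[2] = 6,  b[3] = 14,  b[4] = 4,  b[5] = 2,  b[6] = 6,  b[7] = 8,  b[8] = 14,  b[9] = 6,  b[10] = 4,  b[11] = 10,  b[12] = 14,  b[13] = 8,  b[14] = 6.
Since (b[13], b[14]) = (b[1], b[2]) = (8, 6) (two consecutive terms determine the rest), the sequence is periodic with period 12.
So b[292] = b[1 + ((292-1) mod 12)] = b[4] = 4.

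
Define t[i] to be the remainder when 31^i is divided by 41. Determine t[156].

10

t[0] = 1,  t[1] = 31,  t[2] = 18,  t[3] = 25,  t[4] = 37,  t[5] = 40,  t[6] = 10,  t[7] = 23,  t[8] = 16,  t[9] = 4,  t[10] = 1.
The sequence repeats with period 10.
(156 - 0) mod 10 = 6, so t[156] = t[6] = 10.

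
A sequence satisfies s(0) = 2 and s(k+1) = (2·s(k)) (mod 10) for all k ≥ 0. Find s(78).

8

We have s(0) = 2; s(1) = 4; s(2) = 8; s(3) = 6; s(4) = 2.
The sequence repeats with period 4.
(78 - 0) mod 4 = 2, so s(78) = s(2) = 8.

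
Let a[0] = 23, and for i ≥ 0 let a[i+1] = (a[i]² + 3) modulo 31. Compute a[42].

Computing terms: a[0] = 23; a[1] = 5; a[2] = 28; a[3] = 12; a[4] = 23.
Since a[4] = a[0] = 23, the sequence is periodic with period 4.
(42 - 0) mod 4 = 2, so a[42] = a[2] = 28.

28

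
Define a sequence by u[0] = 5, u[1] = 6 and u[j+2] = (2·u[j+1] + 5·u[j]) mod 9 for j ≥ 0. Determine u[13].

6

Listing terms: u[0] = 5, u[1] = 6, u[2] = 1, u[3] = 5, u[4] = 6.
The sequence repeats with period 3.
(13 - 0) mod 3 = 1, so u[13] = u[1] = 6.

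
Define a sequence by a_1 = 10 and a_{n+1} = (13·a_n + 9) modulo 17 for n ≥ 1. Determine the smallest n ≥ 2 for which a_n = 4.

Listing terms: a_1 = 10,  a_2 = 3,  a_3 = 14,  a_4 = 4,  a_5 = 10.
Since a_5 = a_1 = 10, the sequence is periodic with period 4.
The value 4 first appears (with n ≥ 2) at a_4.

4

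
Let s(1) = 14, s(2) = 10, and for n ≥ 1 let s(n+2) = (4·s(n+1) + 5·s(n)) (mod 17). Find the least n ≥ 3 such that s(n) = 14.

4

Computing terms: s(1) = 14,  s(2) = 10,  s(3) = 8,  s(4) = 14,  s(5) = 11,  s(6) = 12,  s(7) = 1,  s(8) = 13,  s(9) = 6,  s(10) = 4,  s(11) = 12,  s(12) = 0,  s(13) = 9,  s(14) = 2,  s(15) = 2,  s(16) = 1,  s(17) = 14,  s(18) = 10.
The sequence repeats with period 16.
The value 14 first appears (with n ≥ 3) at s(4).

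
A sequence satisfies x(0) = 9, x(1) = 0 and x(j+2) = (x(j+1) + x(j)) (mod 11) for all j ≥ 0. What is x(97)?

Computing terms: x(0) = 9, x(1) = 0, x(2) = 9, x(3) = 9, x(4) = 7, x(5) = 5, x(6) = 1, x(7) = 6, x(8) = 7, x(9) = 2, x(10) = 9, x(11) = 0.
Since (x(10), x(11)) = (x(0), x(1)) = (9, 0) (two consecutive terms determine the rest), the sequence is periodic with period 10.
So x(97) = x(0 + ((97-0) mod 10)) = x(7) = 6.

6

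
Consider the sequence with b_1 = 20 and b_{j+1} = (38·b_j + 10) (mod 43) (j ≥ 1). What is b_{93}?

Listing terms: b_1 = 20; b_2 = 39; b_3 = 30; b_4 = 32; b_5 = 22; b_6 = 29; b_7 = 37; b_8 = 40; b_9 = 25; b_{10} = 14; b_{11} = 26; b_{12} = 9; b_{13} = 8; b_{14} = 13; b_{15} = 31; b_{16} = 27; b_{17} = 4; b_{18} = 33; b_{19} = 17; b_{20} = 11; b_{21} = 41; b_{22} = 20.
Since b_{22} = b_1 = 20, the sequence is periodic with period 21.
(93 - 1) mod 21 = 8, so b_{93} = b_9 = 25.

25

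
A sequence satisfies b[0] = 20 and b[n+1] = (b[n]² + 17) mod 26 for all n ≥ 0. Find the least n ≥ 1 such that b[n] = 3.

b[0] = 20,  b[1] = 1,  b[2] = 18,  b[3] = 3,  b[4] = 0,  b[5] = 17,  b[6] = 20.
The sequence repeats with period 6.
The value 3 first appears (with n ≥ 1) at b[3].

3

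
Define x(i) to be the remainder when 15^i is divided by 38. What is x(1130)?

Listing terms: x(1) = 15, x(2) = 35, x(3) = 31, x(4) = 9, x(5) = 21, x(6) = 11, x(7) = 13, x(8) = 5, x(9) = 37, x(10) = 23, x(11) = 3, x(12) = 7, x(13) = 29, x(14) = 17, x(15) = 27, x(16) = 25, x(17) = 33, x(18) = 1, x(19) = 15.
The sequence repeats with period 18.
So x(1130) = x(1 + ((1130-1) mod 18)) = x(14) = 17.

17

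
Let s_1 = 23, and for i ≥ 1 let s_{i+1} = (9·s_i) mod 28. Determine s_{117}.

s_1 = 23,  s_2 = 11,  s_3 = 15,  s_4 = 23.
Since s_4 = s_1 = 23, the sequence is periodic with period 3.
So s_{117} = s_{1 + ((117-1) mod 3)} = s_3 = 15.

15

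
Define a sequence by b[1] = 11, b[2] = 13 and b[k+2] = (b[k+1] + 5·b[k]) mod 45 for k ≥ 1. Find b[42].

Computing terms: b[1] = 11; b[2] = 13; b[3] = 23; b[4] = 43; b[5] = 23; b[6] = 13; b[7] = 38; b[8] = 13; b[9] = 23.
Since (b[8], b[9]) = (b[2], b[3]) = (13, 23) (two consecutive terms determine the rest), the sequence is eventually periodic: after a pre-period of length 1 it cycles with period 6.
For k ≥ 2, b[k] depends only on (k - 2) mod 6. (42 - 2) mod 6 = 4, so b[42] = b[6] = 13.

13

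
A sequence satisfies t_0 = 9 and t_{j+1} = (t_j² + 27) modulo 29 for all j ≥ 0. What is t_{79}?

14

Computing terms: t_0 = 9, t_1 = 21, t_2 = 4, t_3 = 14, t_4 = 20, t_5 = 21.
Since t_5 = t_1 = 21, the sequence is eventually periodic: after a pre-period of length 1 it cycles with period 4.
For j ≥ 1, t_j depends only on (j - 1) mod 4. (79 - 1) mod 4 = 2, so t_{79} = t_3 = 14.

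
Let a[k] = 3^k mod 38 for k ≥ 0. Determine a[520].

17

Listing terms: a[0] = 1, a[1] = 3, a[2] = 9, a[3] = 27, a[4] = 5, a[5] = 15, a[6] = 7, a[7] = 21, a[8] = 25, a[9] = 37, a[10] = 35, a[11] = 29, a[12] = 11, a[13] = 33, a[14] = 23, a[15] = 31, a[16] = 17, a[17] = 13, a[18] = 1.
The sequence repeats with period 18.
So a[520] = a[0 + ((520-0) mod 18)] = a[16] = 17.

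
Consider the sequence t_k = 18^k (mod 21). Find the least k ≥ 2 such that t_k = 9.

2

Listing terms: t_1 = 18, t_2 = 9, t_3 = 15, t_4 = 18.
The sequence repeats with period 3.
The value 9 first appears (with k ≥ 2) at t_2.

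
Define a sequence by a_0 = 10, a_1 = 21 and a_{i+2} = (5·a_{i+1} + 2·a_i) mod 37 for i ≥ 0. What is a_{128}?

Computing terms: a_0 = 10; a_1 = 21; a_2 = 14; a_3 = 1; a_4 = 33; a_5 = 19; a_6 = 13; a_7 = 29; a_8 = 23; a_9 = 25; a_{10} = 23; a_{11} = 17; a_{12} = 20; a_{13} = 23; a_{14} = 7; a_{15} = 7; a_{16} = 12; a_{17} = 0; a_{18} = 24; a_{19} = 9; a_{20} = 19; a_{21} = 2; a_{22} = 11; a_{23} = 22; a_{24} = 21; a_{25} = 1; a_{26} = 10; a_{27} = 15; a_{28} = 21; a_{29} = 24; a_{30} = 14; a_{31} = 7; a_{32} = 26; a_{33} = 33; a_{34} = 32; a_{35} = 4; a_{36} = 10; a_{37} = 21.
Since (a_{36}, a_{37}) = (a_0, a_1) = (10, 21) (two consecutive terms determine the rest), the sequence is periodic with period 36.
(128 - 0) mod 36 = 20, so a_{128} = a_{20} = 19.

19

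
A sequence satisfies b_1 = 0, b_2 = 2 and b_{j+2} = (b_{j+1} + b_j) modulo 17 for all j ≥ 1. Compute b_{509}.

We have b_1 = 0,  b_2 = 2,  b_3 = 2,  b_4 = 4,  b_5 = 6,  b_6 = 10,  b_7 = 16,  b_8 = 9,  b_9 = 8,  b_{10} = 0,  b_{11} = 8,  b_{12} = 8,  b_{13} = 16,  b_{14} = 7,  b_{15} = 6,  b_{16} = 13,  b_{17} = 2,  b_{18} = 15,  b_{19} = 0,  b_{20} = 15,  b_{21} = 15,  b_{22} = 13,  b_{23} = 11,  b_{24} = 7,  b_{25} = 1,  b_{26} = 8,  b_{27} = 9,  b_{28} = 0,  b_{29} = 9,  b_{30} = 9,  b_{31} = 1,  b_{32} = 10,  b_{33} = 11,  b_{34} = 4,  b_{35} = 15,  b_{36} = 2,  b_{37} = 0,  b_{38} = 2.
The sequence repeats with period 36.
(509 - 1) mod 36 = 4, so b_{509} = b_5 = 6.

6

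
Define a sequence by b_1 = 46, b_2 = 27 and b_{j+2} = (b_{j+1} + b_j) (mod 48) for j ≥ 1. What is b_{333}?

b_1 = 46,  b_2 = 27,  b_3 = 25,  b_4 = 4,  b_5 = 29,  b_6 = 33,  b_7 = 14,  b_8 = 47,  b_9 = 13,  b_{10} = 12,  b_{11} = 25,  b_{12} = 37,  b_{13} = 14,  b_{14} = 3,  b_{15} = 17,  b_{16} = 20,  b_{17} = 37,  b_{18} = 9,  b_{19} = 46,  b_{20} = 7,  b_{21} = 5,  b_{22} = 12,  b_{23} = 17,  b_{24} = 29,  b_{25} = 46,  b_{26} = 27.
The sequence repeats with period 24.
So b_{333} = b_{1 + ((333-1) mod 24)} = b_{21} = 5.

5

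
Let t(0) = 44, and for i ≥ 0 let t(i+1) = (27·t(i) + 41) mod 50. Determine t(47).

39

Listing terms: t(0) = 44,  t(1) = 29,  t(2) = 24,  t(3) = 39,  t(4) = 44.
Since t(4) = t(0) = 44, the sequence is periodic with period 4.
So t(47) = t(0 + ((47-0) mod 4)) = t(3) = 39.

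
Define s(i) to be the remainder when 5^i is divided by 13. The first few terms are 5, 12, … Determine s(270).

12

s(1) = 5; s(2) = 12; s(3) = 8; s(4) = 1; s(5) = 5.
Since s(5) = s(1) = 5, the sequence is periodic with period 4.
(270 - 1) mod 4 = 1, so s(270) = s(2) = 12.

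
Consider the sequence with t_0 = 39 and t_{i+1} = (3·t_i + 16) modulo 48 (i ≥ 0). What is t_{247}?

t_0 = 39,  t_1 = 37,  t_2 = 31,  t_3 = 13,  t_4 = 7,  t_5 = 37.
Since t_5 = t_1 = 37, the sequence is eventually periodic: after a pre-period of length 1 it cycles with period 4.
For i ≥ 1, t_i depends only on (i - 1) mod 4. (247 - 1) mod 4 = 2, so t_{247} = t_3 = 13.

13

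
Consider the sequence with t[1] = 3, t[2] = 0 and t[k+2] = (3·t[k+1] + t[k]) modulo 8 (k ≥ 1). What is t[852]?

We have t[1] = 3, t[2] = 0, t[3] = 3, t[4] = 1, t[5] = 6, t[6] = 3, t[7] = 7, t[8] = 0, t[9] = 7, t[10] = 5, t[11] = 6, t[12] = 7, t[13] = 3, t[14] = 0.
The sequence repeats with period 12.
(852 - 1) mod 12 = 11, so t[852] = t[12] = 7.

7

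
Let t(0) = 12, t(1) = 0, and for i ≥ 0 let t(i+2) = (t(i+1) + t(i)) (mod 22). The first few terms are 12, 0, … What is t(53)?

12

We have t(0) = 12, t(1) = 0, t(2) = 12, t(3) = 12, t(4) = 2, t(5) = 14, t(6) = 16, t(7) = 8, t(8) = 2, t(9) = 10, t(10) = 12, t(11) = 0.
The sequence repeats with period 10.
(53 - 0) mod 10 = 3, so t(53) = t(3) = 12.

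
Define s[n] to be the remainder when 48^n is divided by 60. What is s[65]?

Computing terms: s[0] = 1, s[1] = 48, s[2] = 24, s[3] = 12, s[4] = 36, s[5] = 48.
Since s[5] = s[1] = 48, the sequence is eventually periodic: after a pre-period of length 1 it cycles with period 4.
For n ≥ 1, s[n] depends only on (n - 1) mod 4. (65 - 1) mod 4 = 0, so s[65] = s[1] = 48.

48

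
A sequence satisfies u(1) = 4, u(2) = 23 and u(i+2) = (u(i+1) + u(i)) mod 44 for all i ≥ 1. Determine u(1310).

We have u(1) = 4; u(2) = 23; u(3) = 27; u(4) = 6; u(5) = 33; u(6) = 39; u(7) = 28; u(8) = 23; u(9) = 7; u(10) = 30; u(11) = 37; u(12) = 23; u(13) = 16; u(14) = 39; u(15) = 11; u(16) = 6; u(17) = 17; u(18) = 23; u(19) = 40; u(20) = 19; u(21) = 15; u(22) = 34; u(23) = 5; u(24) = 39; u(25) = 0; u(26) = 39; u(27) = 39; u(28) = 34; u(29) = 29; u(30) = 19; u(31) = 4; u(32) = 23.
Since (u(31), u(32)) = (u(1), u(2)) = (4, 23) (two consecutive terms determine the rest), the sequence is periodic with period 30.
(1310 - 1) mod 30 = 19, so u(1310) = u(20) = 19.

19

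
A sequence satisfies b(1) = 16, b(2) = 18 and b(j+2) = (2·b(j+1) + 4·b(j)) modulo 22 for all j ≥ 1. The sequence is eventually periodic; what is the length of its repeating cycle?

10

We have b(1) = 16; b(2) = 18; b(3) = 12; b(4) = 8; b(5) = 20; b(6) = 6; b(7) = 4; b(8) = 10; b(9) = 14; b(10) = 2; b(11) = 16; b(12) = 18.
Since (b(11), b(12)) = (b(1), b(2)) = (16, 18) (two consecutive terms determine the rest), the sequence is periodic with period 10.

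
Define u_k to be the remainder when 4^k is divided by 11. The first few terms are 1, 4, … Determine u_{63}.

We have u_0 = 1,  u_1 = 4,  u_2 = 5,  u_3 = 9,  u_4 = 3,  u_5 = 1.
The sequence repeats with period 5.
So u_{63} = u_{0 + ((63-0) mod 5)} = u_3 = 9.

9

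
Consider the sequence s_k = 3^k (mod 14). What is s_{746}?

We have s_1 = 3; s_2 = 9; s_3 = 13; s_4 = 11; s_5 = 5; s_6 = 1; s_7 = 3.
The sequence repeats with period 6.
(746 - 1) mod 6 = 1, so s_{746} = s_2 = 9.

9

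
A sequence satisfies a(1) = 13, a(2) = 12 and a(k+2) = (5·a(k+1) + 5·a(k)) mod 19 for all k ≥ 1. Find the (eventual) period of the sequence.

We have a(1) = 13, a(2) = 12, a(3) = 11, a(4) = 1, a(5) = 3, a(6) = 1, a(7) = 1, a(8) = 10, a(9) = 17, a(10) = 2, a(11) = 0, a(12) = 10, a(13) = 12, a(14) = 15, a(15) = 2, a(16) = 9, a(17) = 17, a(18) = 16, a(19) = 13, a(20) = 12.
Since (a(19), a(20)) = (a(1), a(2)) = (13, 12) (two consecutive terms determine the rest), the sequence is periodic with period 18.

18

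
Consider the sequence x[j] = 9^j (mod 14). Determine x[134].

Listing terms: x[0] = 1, x[1] = 9, x[2] = 11, x[3] = 1.
Since x[3] = x[0] = 1, the sequence is periodic with period 3.
(134 - 0) mod 3 = 2, so x[134] = x[2] = 11.

11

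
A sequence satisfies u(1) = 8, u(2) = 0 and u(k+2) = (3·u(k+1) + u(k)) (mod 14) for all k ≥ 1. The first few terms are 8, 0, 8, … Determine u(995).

8

Listing terms: u(1) = 8; u(2) = 0; u(3) = 8; u(4) = 10; u(5) = 10; u(6) = 12; u(7) = 4; u(8) = 10; u(9) = 6; u(10) = 0; u(11) = 6; u(12) = 4; u(13) = 4; u(14) = 2; u(15) = 10; u(16) = 4; u(17) = 8; u(18) = 0.
Since (u(17), u(18)) = (u(1), u(2)) = (8, 0) (two consecutive terms determine the rest), the sequence is periodic with period 16.
(995 - 1) mod 16 = 2, so u(995) = u(3) = 8.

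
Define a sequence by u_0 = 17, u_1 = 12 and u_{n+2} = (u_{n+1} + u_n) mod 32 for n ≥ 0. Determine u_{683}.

19

Computing terms: u_0 = 17; u_1 = 12; u_2 = 29; u_3 = 9; u_4 = 6; u_5 = 15; u_6 = 21; u_7 = 4; u_8 = 25; u_9 = 29; u_{10} = 22; u_{11} = 19; u_{12} = 9; u_{13} = 28; u_{14} = 5; u_{15} = 1; u_{16} = 6; u_{17} = 7; u_{18} = 13; u_{19} = 20; u_{20} = 1; u_{21} = 21; u_{22} = 22; u_{23} = 11; u_{24} = 1; u_{25} = 12; u_{26} = 13; u_{27} = 25; u_{28} = 6; u_{29} = 31; u_{30} = 5; u_{31} = 4; u_{32} = 9; u_{33} = 13; u_{34} = 22; u_{35} = 3; u_{36} = 25; u_{37} = 28; u_{38} = 21; u_{39} = 17; u_{40} = 6; u_{41} = 23; u_{42} = 29; u_{43} = 20; u_{44} = 17; u_{45} = 5; u_{46} = 22; u_{47} = 27; u_{48} = 17; u_{49} = 12.
The sequence repeats with period 48.
(683 - 0) mod 48 = 11, so u_{683} = u_{11} = 19.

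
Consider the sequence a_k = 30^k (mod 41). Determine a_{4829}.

Computing terms: a_1 = 30; a_2 = 39; a_3 = 22; a_4 = 4; a_5 = 38; a_6 = 33; a_7 = 6; a_8 = 16; a_9 = 29; a_{10} = 9; a_{11} = 24; a_{12} = 23; a_{13} = 34; a_{14} = 36; a_{15} = 14; a_{16} = 10; a_{17} = 13; a_{18} = 21; a_{19} = 15; a_{20} = 40; a_{21} = 11; a_{22} = 2; a_{23} = 19; a_{24} = 37; a_{25} = 3; a_{26} = 8; a_{27} = 35; a_{28} = 25; a_{29} = 12; a_{30} = 32; a_{31} = 17; a_{32} = 18; a_{33} = 7; a_{34} = 5; a_{35} = 27; a_{36} = 31; a_{37} = 28; a_{38} = 20; a_{39} = 26; a_{40} = 1; a_{41} = 30.
The sequence repeats with period 40.
So a_{4829} = a_{1 + ((4829-1) mod 40)} = a_{29} = 12.

12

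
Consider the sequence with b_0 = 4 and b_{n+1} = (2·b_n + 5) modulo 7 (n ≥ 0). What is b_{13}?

Computing terms: b_0 = 4; b_1 = 6; b_2 = 3; b_3 = 4.
The sequence repeats with period 3.
(13 - 0) mod 3 = 1, so b_{13} = b_1 = 6.

6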